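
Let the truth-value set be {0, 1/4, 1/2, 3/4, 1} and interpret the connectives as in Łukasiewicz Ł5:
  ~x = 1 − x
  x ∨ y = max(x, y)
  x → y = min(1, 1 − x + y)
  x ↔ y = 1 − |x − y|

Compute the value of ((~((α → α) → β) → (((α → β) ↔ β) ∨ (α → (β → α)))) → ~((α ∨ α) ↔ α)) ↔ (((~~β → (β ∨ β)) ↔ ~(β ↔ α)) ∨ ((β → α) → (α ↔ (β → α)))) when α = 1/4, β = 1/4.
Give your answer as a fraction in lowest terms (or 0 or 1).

3/4

α → α = 1/4 → 1/4 = 1
(α → α) → β = 1 → 1/4 = 1/4
~((α → α) → β) = ~1/4 = 3/4
α → β = 1/4 → 1/4 = 1
(α → β) ↔ β = 1 ↔ 1/4 = 1/4
β → α = 1/4 → 1/4 = 1
α → (β → α) = 1/4 → 1 = 1
((α → β) ↔ β) ∨ (α → (β → α)) = 1/4 ∨ 1 = 1
~((α → α) → β) → (((α → β) ↔ β) ∨ (α → (β → α))) = 3/4 → 1 = 1
α ∨ α = 1/4 ∨ 1/4 = 1/4
(α ∨ α) ↔ α = 1/4 ↔ 1/4 = 1
~((α ∨ α) ↔ α) = ~1 = 0
(~((α → α) → β) → (((α → β) ↔ β) ∨ (α → (β → α)))) → ~((α ∨ α) ↔ α) = 1 → 0 = 0
~β = ~1/4 = 3/4
~~β = ~3/4 = 1/4
β ∨ β = 1/4 ∨ 1/4 = 1/4
~~β → (β ∨ β) = 1/4 → 1/4 = 1
β ↔ α = 1/4 ↔ 1/4 = 1
~(β ↔ α) = ~1 = 0
(~~β → (β ∨ β)) ↔ ~(β ↔ α) = 1 ↔ 0 = 0
β → α = 1/4 → 1/4 = 1
β → α = 1/4 → 1/4 = 1
α ↔ (β → α) = 1/4 ↔ 1 = 1/4
(β → α) → (α ↔ (β → α)) = 1 → 1/4 = 1/4
((~~β → (β ∨ β)) ↔ ~(β ↔ α)) ∨ ((β → α) → (α ↔ (β → α))) = 0 ∨ 1/4 = 1/4
((~((α → α) → β) → (((α → β) ↔ β) ∨ (α → (β → α)))) → ~((α ∨ α) ↔ α)) ↔ (((~~β → (β ∨ β)) ↔ ~(β ↔ α)) ∨ ((β → α) → (α ↔ (β → α)))) = 0 ↔ 1/4 = 3/4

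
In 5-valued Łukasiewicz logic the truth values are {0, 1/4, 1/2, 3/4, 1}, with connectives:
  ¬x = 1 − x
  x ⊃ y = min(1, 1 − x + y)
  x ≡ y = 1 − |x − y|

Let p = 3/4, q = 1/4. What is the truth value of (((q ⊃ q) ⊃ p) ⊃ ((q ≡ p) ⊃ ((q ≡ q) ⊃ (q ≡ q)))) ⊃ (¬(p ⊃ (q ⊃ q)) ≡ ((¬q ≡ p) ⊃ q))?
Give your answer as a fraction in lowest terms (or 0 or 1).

3/4

q ⊃ q = 1/4 ⊃ 1/4 = 1
(q ⊃ q) ⊃ p = 1 ⊃ 3/4 = 3/4
q ≡ p = 1/4 ≡ 3/4 = 1/2
q ≡ q = 1/4 ≡ 1/4 = 1
q ≡ q = 1/4 ≡ 1/4 = 1
(q ≡ q) ⊃ (q ≡ q) = 1 ⊃ 1 = 1
(q ≡ p) ⊃ ((q ≡ q) ⊃ (q ≡ q)) = 1/2 ⊃ 1 = 1
((q ⊃ q) ⊃ p) ⊃ ((q ≡ p) ⊃ ((q ≡ q) ⊃ (q ≡ q))) = 3/4 ⊃ 1 = 1
q ⊃ q = 1/4 ⊃ 1/4 = 1
p ⊃ (q ⊃ q) = 3/4 ⊃ 1 = 1
¬(p ⊃ (q ⊃ q)) = ¬1 = 0
¬q = ¬1/4 = 3/4
¬q ≡ p = 3/4 ≡ 3/4 = 1
(¬q ≡ p) ⊃ q = 1 ⊃ 1/4 = 1/4
¬(p ⊃ (q ⊃ q)) ≡ ((¬q ≡ p) ⊃ q) = 0 ≡ 1/4 = 3/4
(((q ⊃ q) ⊃ p) ⊃ ((q ≡ p) ⊃ ((q ≡ q) ⊃ (q ≡ q)))) ⊃ (¬(p ⊃ (q ⊃ q)) ≡ ((¬q ≡ p) ⊃ q)) = 1 ⊃ 3/4 = 3/4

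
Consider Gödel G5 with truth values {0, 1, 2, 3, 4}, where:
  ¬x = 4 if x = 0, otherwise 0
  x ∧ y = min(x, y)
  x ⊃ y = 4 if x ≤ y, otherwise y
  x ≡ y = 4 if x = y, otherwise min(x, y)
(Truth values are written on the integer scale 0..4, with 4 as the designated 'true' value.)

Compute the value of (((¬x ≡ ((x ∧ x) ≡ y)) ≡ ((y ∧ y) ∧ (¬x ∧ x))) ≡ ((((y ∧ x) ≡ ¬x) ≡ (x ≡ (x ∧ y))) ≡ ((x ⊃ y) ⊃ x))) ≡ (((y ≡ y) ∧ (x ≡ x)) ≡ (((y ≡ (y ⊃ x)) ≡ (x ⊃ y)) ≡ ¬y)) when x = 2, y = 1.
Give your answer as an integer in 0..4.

4

¬x = ¬2 = 0
x ∧ x = 2 ∧ 2 = 2
(x ∧ x) ≡ y = 2 ≡ 1 = 1
¬x ≡ ((x ∧ x) ≡ y) = 0 ≡ 1 = 0
y ∧ y = 1 ∧ 1 = 1
¬x = ¬2 = 0
¬x ∧ x = 0 ∧ 2 = 0
(y ∧ y) ∧ (¬x ∧ x) = 1 ∧ 0 = 0
(¬x ≡ ((x ∧ x) ≡ y)) ≡ ((y ∧ y) ∧ (¬x ∧ x)) = 0 ≡ 0 = 4
y ∧ x = 1 ∧ 2 = 1
¬x = ¬2 = 0
(y ∧ x) ≡ ¬x = 1 ≡ 0 = 0
x ∧ y = 2 ∧ 1 = 1
x ≡ (x ∧ y) = 2 ≡ 1 = 1
((y ∧ x) ≡ ¬x) ≡ (x ≡ (x ∧ y)) = 0 ≡ 1 = 0
x ⊃ y = 2 ⊃ 1 = 1
(x ⊃ y) ⊃ x = 1 ⊃ 2 = 4
(((y ∧ x) ≡ ¬x) ≡ (x ≡ (x ∧ y))) ≡ ((x ⊃ y) ⊃ x) = 0 ≡ 4 = 0
((¬x ≡ ((x ∧ x) ≡ y)) ≡ ((y ∧ y) ∧ (¬x ∧ x))) ≡ ((((y ∧ x) ≡ ¬x) ≡ (x ≡ (x ∧ y))) ≡ ((x ⊃ y) ⊃ x)) = 4 ≡ 0 = 0
y ≡ y = 1 ≡ 1 = 4
x ≡ x = 2 ≡ 2 = 4
(y ≡ y) ∧ (x ≡ x) = 4 ∧ 4 = 4
y ⊃ x = 1 ⊃ 2 = 4
y ≡ (y ⊃ x) = 1 ≡ 4 = 1
x ⊃ y = 2 ⊃ 1 = 1
(y ≡ (y ⊃ x)) ≡ (x ⊃ y) = 1 ≡ 1 = 4
¬y = ¬1 = 0
((y ≡ (y ⊃ x)) ≡ (x ⊃ y)) ≡ ¬y = 4 ≡ 0 = 0
((y ≡ y) ∧ (x ≡ x)) ≡ (((y ≡ (y ⊃ x)) ≡ (x ⊃ y)) ≡ ¬y) = 4 ≡ 0 = 0
(((¬x ≡ ((x ∧ x) ≡ y)) ≡ ((y ∧ y) ∧ (¬x ∧ x))) ≡ ((((y ∧ x) ≡ ¬x) ≡ (x ≡ (x ∧ y))) ≡ ((x ⊃ y) ⊃ x))) ≡ (((y ≡ y) ∧ (x ≡ x)) ≡ (((y ≡ (y ⊃ x)) ≡ (x ⊃ y)) ≡ ¬y)) = 0 ≡ 0 = 4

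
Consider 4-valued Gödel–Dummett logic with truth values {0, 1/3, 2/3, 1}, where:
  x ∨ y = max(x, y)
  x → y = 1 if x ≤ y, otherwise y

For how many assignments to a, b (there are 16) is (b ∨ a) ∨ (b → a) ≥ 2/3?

15

a = 0, b = 0 ↦ 1  ≥
a = 0, b = 1/3 ↦ 1/3  <
a = 0, b = 2/3 ↦ 2/3  ≥
a = 0, b = 1 ↦ 1  ≥
a = 1/3, b = 0 ↦ 1  ≥
a = 1/3, b = 1/3 ↦ 1  ≥
a = 1/3, b = 2/3 ↦ 2/3  ≥
a = 1/3, b = 1 ↦ 1  ≥
a = 2/3, b = 0 ↦ 1  ≥
a = 2/3, b = 1/3 ↦ 1  ≥
a = 2/3, b = 2/3 ↦ 1  ≥
a = 2/3, b = 1 ↦ 1  ≥
a = 1, b = 0 ↦ 1  ≥
a = 1, b = 1/3 ↦ 1  ≥
a = 1, b = 2/3 ↦ 1  ≥
a = 1, b = 1 ↦ 1  ≥
So 15 of the 16 assignments meet the threshold.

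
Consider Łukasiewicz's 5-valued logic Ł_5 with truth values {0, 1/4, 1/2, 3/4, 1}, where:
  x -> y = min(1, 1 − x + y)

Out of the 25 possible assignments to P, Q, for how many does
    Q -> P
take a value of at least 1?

value 1: 15 assignments (counts)
value 3/4: 4 assignments
value 1/2: 3 assignments
value 1/4: 2 assignments
value 0: 1 assignment
So 15 of the 25 assignments meet the threshold.

15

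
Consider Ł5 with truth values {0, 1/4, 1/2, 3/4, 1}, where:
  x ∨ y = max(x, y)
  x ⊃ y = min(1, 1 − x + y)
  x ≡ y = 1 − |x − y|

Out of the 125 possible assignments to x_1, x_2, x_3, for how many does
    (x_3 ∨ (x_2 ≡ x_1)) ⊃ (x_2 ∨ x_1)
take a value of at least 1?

75

value 1: 75 assignments (counts)
value 3/4: 21 assignments
value 1/2: 17 assignments
value 1/4: 7 assignments
value 0: 5 assignments
So 75 of the 125 assignments meet the threshold.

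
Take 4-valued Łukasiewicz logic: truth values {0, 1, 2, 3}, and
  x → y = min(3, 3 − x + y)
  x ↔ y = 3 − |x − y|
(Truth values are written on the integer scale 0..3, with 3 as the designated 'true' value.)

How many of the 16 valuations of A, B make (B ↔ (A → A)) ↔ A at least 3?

4

A = 0, B = 0 ↦ 3  ≥
A = 0, B = 1 ↦ 2  <
A = 0, B = 2 ↦ 1  <
A = 0, B = 3 ↦ 0  <
A = 1, B = 0 ↦ 2  <
A = 1, B = 1 ↦ 3  ≥
A = 1, B = 2 ↦ 2  <
A = 1, B = 3 ↦ 1  <
A = 2, B = 0 ↦ 1  <
A = 2, B = 1 ↦ 2  <
A = 2, B = 2 ↦ 3  ≥
A = 2, B = 3 ↦ 2  <
A = 3, B = 0 ↦ 0  <
A = 3, B = 1 ↦ 1  <
A = 3, B = 2 ↦ 2  <
A = 3, B = 3 ↦ 3  ≥
So 4 of the 16 assignments meet the threshold.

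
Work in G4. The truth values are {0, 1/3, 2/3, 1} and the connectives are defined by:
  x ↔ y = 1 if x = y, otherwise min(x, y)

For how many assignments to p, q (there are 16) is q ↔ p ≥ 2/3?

p = 0, q = 0 ↦ 1  ≥
p = 0, q = 1/3 ↦ 0  <
p = 0, q = 2/3 ↦ 0  <
p = 0, q = 1 ↦ 0  <
p = 1/3, q = 0 ↦ 0  <
p = 1/3, q = 1/3 ↦ 1  ≥
p = 1/3, q = 2/3 ↦ 1/3  <
p = 1/3, q = 1 ↦ 1/3  <
p = 2/3, q = 0 ↦ 0  <
p = 2/3, q = 1/3 ↦ 1/3  <
p = 2/3, q = 2/3 ↦ 1  ≥
p = 2/3, q = 1 ↦ 2/3  ≥
p = 1, q = 0 ↦ 0  <
p = 1, q = 1/3 ↦ 1/3  <
p = 1, q = 2/3 ↦ 2/3  ≥
p = 1, q = 1 ↦ 1  ≥
So 6 of the 16 assignments meet the threshold.

6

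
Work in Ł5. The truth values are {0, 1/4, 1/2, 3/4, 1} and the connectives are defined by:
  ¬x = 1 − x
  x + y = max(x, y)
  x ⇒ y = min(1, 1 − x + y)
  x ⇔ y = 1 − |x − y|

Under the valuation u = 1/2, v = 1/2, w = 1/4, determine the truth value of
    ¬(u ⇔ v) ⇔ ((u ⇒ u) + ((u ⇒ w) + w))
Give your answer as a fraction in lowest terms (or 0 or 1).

0

u ⇔ v = 1/2 ⇔ 1/2 = 1
¬(u ⇔ v) = ¬1 = 0
u ⇒ u = 1/2 ⇒ 1/2 = 1
u ⇒ w = 1/2 ⇒ 1/4 = 3/4
(u ⇒ w) + w = 3/4 + 1/4 = 3/4
(u ⇒ u) + ((u ⇒ w) + w) = 1 + 3/4 = 1
¬(u ⇔ v) ⇔ ((u ⇒ u) + ((u ⇒ w) + w)) = 0 ⇔ 1 = 0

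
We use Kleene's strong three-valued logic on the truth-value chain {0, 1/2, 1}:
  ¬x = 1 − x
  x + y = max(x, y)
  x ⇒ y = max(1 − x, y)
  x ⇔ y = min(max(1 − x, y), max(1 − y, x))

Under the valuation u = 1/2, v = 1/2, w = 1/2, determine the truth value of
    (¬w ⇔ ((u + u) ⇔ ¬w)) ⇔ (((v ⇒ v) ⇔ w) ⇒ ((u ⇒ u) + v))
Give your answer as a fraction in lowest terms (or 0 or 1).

¬w = ¬1/2 = 1/2
u + u = 1/2 + 1/2 = 1/2
¬w = ¬1/2 = 1/2
(u + u) ⇔ ¬w = 1/2 ⇔ 1/2 = 1/2
¬w ⇔ ((u + u) ⇔ ¬w) = 1/2 ⇔ 1/2 = 1/2
v ⇒ v = 1/2 ⇒ 1/2 = 1/2
(v ⇒ v) ⇔ w = 1/2 ⇔ 1/2 = 1/2
u ⇒ u = 1/2 ⇒ 1/2 = 1/2
(u ⇒ u) + v = 1/2 + 1/2 = 1/2
((v ⇒ v) ⇔ w) ⇒ ((u ⇒ u) + v) = 1/2 ⇒ 1/2 = 1/2
(¬w ⇔ ((u + u) ⇔ ¬w)) ⇔ (((v ⇒ v) ⇔ w) ⇒ ((u ⇒ u) + v)) = 1/2 ⇔ 1/2 = 1/2

1/2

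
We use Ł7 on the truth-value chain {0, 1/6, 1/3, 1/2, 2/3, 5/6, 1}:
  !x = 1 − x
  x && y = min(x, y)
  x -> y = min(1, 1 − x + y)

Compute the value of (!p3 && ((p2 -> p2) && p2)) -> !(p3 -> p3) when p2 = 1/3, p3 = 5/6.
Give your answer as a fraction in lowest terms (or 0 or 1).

!p3 = !5/6 = 1/6
p2 -> p2 = 1/3 -> 1/3 = 1
(p2 -> p2) && p2 = 1 && 1/3 = 1/3
!p3 && ((p2 -> p2) && p2) = 1/6 && 1/3 = 1/6
p3 -> p3 = 5/6 -> 5/6 = 1
!(p3 -> p3) = !1 = 0
(!p3 && ((p2 -> p2) && p2)) -> !(p3 -> p3) = 1/6 -> 0 = 5/6

5/6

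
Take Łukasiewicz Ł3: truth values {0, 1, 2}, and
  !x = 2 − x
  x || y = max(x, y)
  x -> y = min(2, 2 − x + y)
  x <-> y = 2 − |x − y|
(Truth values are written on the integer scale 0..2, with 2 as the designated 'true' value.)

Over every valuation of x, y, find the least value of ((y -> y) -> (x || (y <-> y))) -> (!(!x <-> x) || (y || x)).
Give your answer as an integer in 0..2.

1

Take x = 1, y = 0:
y -> y = 0 -> 0 = 2
y <-> y = 0 <-> 0 = 2
x || (y <-> y) = 1 || 2 = 2
(y -> y) -> (x || (y <-> y)) = 2 -> 2 = 2
!x = !1 = 1
!x <-> x = 1 <-> 1 = 2
!(!x <-> x) = !2 = 0
y || x = 0 || 1 = 1
!(!x <-> x) || (y || x) = 0 || 1 = 1
((y -> y) -> (x || (y <-> y))) -> (!(!x <-> x) || (y || x)) = 2 -> 1 = 1
No assignment yields a value below 1, so this is the minimum.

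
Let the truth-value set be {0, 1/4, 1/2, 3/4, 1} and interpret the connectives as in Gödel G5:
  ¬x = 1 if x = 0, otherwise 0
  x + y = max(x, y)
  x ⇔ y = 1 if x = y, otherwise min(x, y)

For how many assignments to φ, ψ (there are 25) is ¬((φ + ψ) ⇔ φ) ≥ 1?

4

value 1: 4 assignments (counts)
value 0: 21 assignments
So 4 of the 25 assignments meet the threshold.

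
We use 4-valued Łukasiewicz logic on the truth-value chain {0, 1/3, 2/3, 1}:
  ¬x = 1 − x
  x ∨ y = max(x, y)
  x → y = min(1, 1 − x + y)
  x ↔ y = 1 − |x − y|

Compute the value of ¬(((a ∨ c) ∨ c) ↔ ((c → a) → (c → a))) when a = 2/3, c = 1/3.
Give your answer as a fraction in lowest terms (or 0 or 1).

a ∨ c = 2/3 ∨ 1/3 = 2/3
(a ∨ c) ∨ c = 2/3 ∨ 1/3 = 2/3
c → a = 1/3 → 2/3 = 1
c → a = 1/3 → 2/3 = 1
(c → a) → (c → a) = 1 → 1 = 1
((a ∨ c) ∨ c) ↔ ((c → a) → (c → a)) = 2/3 ↔ 1 = 2/3
¬(((a ∨ c) ∨ c) ↔ ((c → a) → (c → a))) = ¬2/3 = 1/3

1/3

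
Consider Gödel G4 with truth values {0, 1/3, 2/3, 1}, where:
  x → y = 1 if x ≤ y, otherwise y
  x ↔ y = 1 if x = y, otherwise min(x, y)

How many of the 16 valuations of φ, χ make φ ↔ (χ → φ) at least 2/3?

13

φ = 0, χ = 0 ↦ 0  <
φ = 0, χ = 1/3 ↦ 1  ≥
φ = 0, χ = 2/3 ↦ 1  ≥
φ = 0, χ = 1 ↦ 1  ≥
φ = 1/3, χ = 0 ↦ 1/3  <
φ = 1/3, χ = 1/3 ↦ 1/3  <
φ = 1/3, χ = 2/3 ↦ 1  ≥
φ = 1/3, χ = 1 ↦ 1  ≥
φ = 2/3, χ = 0 ↦ 2/3  ≥
φ = 2/3, χ = 1/3 ↦ 2/3  ≥
φ = 2/3, χ = 2/3 ↦ 2/3  ≥
φ = 2/3, χ = 1 ↦ 1  ≥
φ = 1, χ = 0 ↦ 1  ≥
φ = 1, χ = 1/3 ↦ 1  ≥
φ = 1, χ = 2/3 ↦ 1  ≥
φ = 1, χ = 1 ↦ 1  ≥
So 13 of the 16 assignments meet the threshold.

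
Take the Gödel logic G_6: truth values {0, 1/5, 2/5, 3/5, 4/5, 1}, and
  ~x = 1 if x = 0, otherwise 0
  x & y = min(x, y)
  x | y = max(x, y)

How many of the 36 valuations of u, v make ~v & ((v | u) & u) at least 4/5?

2

value 1: 1 assignment (counts)
value 4/5: 1 assignment (counts)
value 3/5: 1 assignment
value 2/5: 1 assignment
value 1/5: 1 assignment
value 0: 31 assignments
So 2 of the 36 assignments meet the threshold.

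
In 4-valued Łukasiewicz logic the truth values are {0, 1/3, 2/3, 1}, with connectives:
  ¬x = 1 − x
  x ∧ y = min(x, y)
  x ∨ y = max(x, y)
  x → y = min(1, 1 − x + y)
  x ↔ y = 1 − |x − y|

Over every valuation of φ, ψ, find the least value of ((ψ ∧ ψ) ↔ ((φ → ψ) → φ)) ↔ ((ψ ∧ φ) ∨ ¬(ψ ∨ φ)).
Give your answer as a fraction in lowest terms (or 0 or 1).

Take φ = 1/3, ψ = 0:
ψ ∧ ψ = 0 ∧ 0 = 0
φ → ψ = 1/3 → 0 = 2/3
(φ → ψ) → φ = 2/3 → 1/3 = 2/3
(ψ ∧ ψ) ↔ ((φ → ψ) → φ) = 0 ↔ 2/3 = 1/3
ψ ∧ φ = 0 ∧ 1/3 = 0
ψ ∨ φ = 0 ∨ 1/3 = 1/3
¬(ψ ∨ φ) = ¬1/3 = 2/3
(ψ ∧ φ) ∨ ¬(ψ ∨ φ) = 0 ∨ 2/3 = 2/3
((ψ ∧ ψ) ↔ ((φ → ψ) → φ)) ↔ ((ψ ∧ φ) ∨ ¬(ψ ∨ φ)) = 1/3 ↔ 2/3 = 2/3
No assignment yields a value below 2/3, so this is the minimum.

2/3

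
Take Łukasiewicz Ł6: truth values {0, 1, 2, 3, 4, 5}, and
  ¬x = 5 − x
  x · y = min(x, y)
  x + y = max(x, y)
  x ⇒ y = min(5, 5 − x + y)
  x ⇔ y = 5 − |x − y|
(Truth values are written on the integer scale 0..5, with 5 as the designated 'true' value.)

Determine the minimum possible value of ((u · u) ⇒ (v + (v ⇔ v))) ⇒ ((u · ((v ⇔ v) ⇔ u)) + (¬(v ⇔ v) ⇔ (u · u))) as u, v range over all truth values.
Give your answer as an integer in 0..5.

3

Take u = 2, v = 0:
u · u = 2 · 2 = 2
v ⇔ v = 0 ⇔ 0 = 5
v + (v ⇔ v) = 0 + 5 = 5
(u · u) ⇒ (v + (v ⇔ v)) = 2 ⇒ 5 = 5
v ⇔ v = 0 ⇔ 0 = 5
(v ⇔ v) ⇔ u = 5 ⇔ 2 = 2
u · ((v ⇔ v) ⇔ u) = 2 · 2 = 2
v ⇔ v = 0 ⇔ 0 = 5
¬(v ⇔ v) = ¬5 = 0
u · u = 2 · 2 = 2
¬(v ⇔ v) ⇔ (u · u) = 0 ⇔ 2 = 3
(u · ((v ⇔ v) ⇔ u)) + (¬(v ⇔ v) ⇔ (u · u)) = 2 + 3 = 3
((u · u) ⇒ (v + (v ⇔ v))) ⇒ ((u · ((v ⇔ v) ⇔ u)) + (¬(v ⇔ v) ⇔ (u · u))) = 5 ⇒ 3 = 3
No assignment yields a value below 3, so this is the minimum.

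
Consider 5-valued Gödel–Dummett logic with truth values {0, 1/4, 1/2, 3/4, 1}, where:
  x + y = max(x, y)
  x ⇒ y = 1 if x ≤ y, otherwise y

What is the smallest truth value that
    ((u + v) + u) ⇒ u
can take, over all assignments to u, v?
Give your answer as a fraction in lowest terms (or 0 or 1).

0

Take u = 0, v = 1/4:
u + v = 0 + 1/4 = 1/4
(u + v) + u = 1/4 + 0 = 1/4
((u + v) + u) ⇒ u = 1/4 ⇒ 0 = 0
No assignment yields a value below 0, so this is the minimum.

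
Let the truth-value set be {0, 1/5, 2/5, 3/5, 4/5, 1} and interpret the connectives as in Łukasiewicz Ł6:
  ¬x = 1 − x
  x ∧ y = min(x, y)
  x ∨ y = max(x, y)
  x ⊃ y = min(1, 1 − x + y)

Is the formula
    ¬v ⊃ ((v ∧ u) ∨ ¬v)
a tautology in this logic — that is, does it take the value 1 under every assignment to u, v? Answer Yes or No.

Yes

At u = 0, v = 3/5, for instance:
¬v = ¬3/5 = 2/5
v ∧ u = 3/5 ∧ 0 = 0
(v ∧ u) ∨ ¬v = 0 ∨ 2/5 = 2/5
¬v ⊃ ((v ∧ u) ∨ ¬v) = 2/5 ⊃ 2/5 = 1
and checking the remaining 35 assignments likewise gives ≥ 1 in every case.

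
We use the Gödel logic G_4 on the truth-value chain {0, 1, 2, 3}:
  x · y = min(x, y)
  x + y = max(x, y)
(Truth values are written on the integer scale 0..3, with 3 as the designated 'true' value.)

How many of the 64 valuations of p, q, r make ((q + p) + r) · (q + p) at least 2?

value 3: 28 assignments (counts)
value 2: 20 assignments (counts)
value 1: 12 assignments
value 0: 4 assignments
So 48 of the 64 assignments meet the threshold.

48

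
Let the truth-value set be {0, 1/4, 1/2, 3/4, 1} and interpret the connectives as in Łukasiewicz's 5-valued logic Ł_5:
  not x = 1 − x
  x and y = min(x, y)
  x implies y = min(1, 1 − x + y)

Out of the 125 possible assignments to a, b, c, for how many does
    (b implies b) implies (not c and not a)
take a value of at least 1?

5

value 1: 5 assignments (counts)
value 3/4: 15 assignments
value 1/2: 25 assignments
value 1/4: 35 assignments
value 0: 45 assignments
So 5 of the 125 assignments meet the threshold.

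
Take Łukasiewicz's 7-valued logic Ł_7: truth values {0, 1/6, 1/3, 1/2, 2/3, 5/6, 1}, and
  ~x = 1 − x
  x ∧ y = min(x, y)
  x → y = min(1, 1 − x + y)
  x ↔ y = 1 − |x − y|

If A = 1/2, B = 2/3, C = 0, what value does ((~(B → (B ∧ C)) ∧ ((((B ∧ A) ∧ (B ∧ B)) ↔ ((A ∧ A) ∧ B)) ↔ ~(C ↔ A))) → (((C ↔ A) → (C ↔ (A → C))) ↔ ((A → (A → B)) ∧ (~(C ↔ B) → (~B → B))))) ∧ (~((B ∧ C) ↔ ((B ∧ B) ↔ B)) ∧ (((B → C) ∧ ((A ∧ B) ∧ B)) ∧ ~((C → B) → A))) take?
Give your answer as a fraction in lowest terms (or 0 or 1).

B ∧ C = 2/3 ∧ 0 = 0
B → (B ∧ C) = 2/3 → 0 = 1/3
~(B → (B ∧ C)) = ~1/3 = 2/3
B ∧ A = 2/3 ∧ 1/2 = 1/2
B ∧ B = 2/3 ∧ 2/3 = 2/3
(B ∧ A) ∧ (B ∧ B) = 1/2 ∧ 2/3 = 1/2
A ∧ A = 1/2 ∧ 1/2 = 1/2
(A ∧ A) ∧ B = 1/2 ∧ 2/3 = 1/2
((B ∧ A) ∧ (B ∧ B)) ↔ ((A ∧ A) ∧ B) = 1/2 ↔ 1/2 = 1
C ↔ A = 0 ↔ 1/2 = 1/2
~(C ↔ A) = ~1/2 = 1/2
(((B ∧ A) ∧ (B ∧ B)) ↔ ((A ∧ A) ∧ B)) ↔ ~(C ↔ A) = 1 ↔ 1/2 = 1/2
~(B → (B ∧ C)) ∧ ((((B ∧ A) ∧ (B ∧ B)) ↔ ((A ∧ A) ∧ B)) ↔ ~(C ↔ A)) = 2/3 ∧ 1/2 = 1/2
C ↔ A = 0 ↔ 1/2 = 1/2
A → C = 1/2 → 0 = 1/2
C ↔ (A → C) = 0 ↔ 1/2 = 1/2
(C ↔ A) → (C ↔ (A → C)) = 1/2 → 1/2 = 1
A → B = 1/2 → 2/3 = 1
A → (A → B) = 1/2 → 1 = 1
C ↔ B = 0 ↔ 2/3 = 1/3
~(C ↔ B) = ~1/3 = 2/3
~B = ~2/3 = 1/3
~B → B = 1/3 → 2/3 = 1
~(C ↔ B) → (~B → B) = 2/3 → 1 = 1
(A → (A → B)) ∧ (~(C ↔ B) → (~B → B)) = 1 ∧ 1 = 1
((C ↔ A) → (C ↔ (A → C))) ↔ ((A → (A → B)) ∧ (~(C ↔ B) → (~B → B))) = 1 ↔ 1 = 1
(~(B → (B ∧ C)) ∧ ((((B ∧ A) ∧ (B ∧ B)) ↔ ((A ∧ A) ∧ B)) ↔ ~(C ↔ A))) → (((C ↔ A) → (C ↔ (A → C))) ↔ ((A → (A → B)) ∧ (~(C ↔ B) → (~B → B)))) = 1/2 → 1 = 1
B ∧ C = 2/3 ∧ 0 = 0
B ∧ B = 2/3 ∧ 2/3 = 2/3
(B ∧ B) ↔ B = 2/3 ↔ 2/3 = 1
(B ∧ C) ↔ ((B ∧ B) ↔ B) = 0 ↔ 1 = 0
~((B ∧ C) ↔ ((B ∧ B) ↔ B)) = ~0 = 1
B → C = 2/3 → 0 = 1/3
A ∧ B = 1/2 ∧ 2/3 = 1/2
(A ∧ B) ∧ B = 1/2 ∧ 2/3 = 1/2
(B → C) ∧ ((A ∧ B) ∧ B) = 1/3 ∧ 1/2 = 1/3
C → B = 0 → 2/3 = 1
(C → B) → A = 1 → 1/2 = 1/2
~((C → B) → A) = ~1/2 = 1/2
((B → C) ∧ ((A ∧ B) ∧ B)) ∧ ~((C → B) → A) = 1/3 ∧ 1/2 = 1/3
~((B ∧ C) ↔ ((B ∧ B) ↔ B)) ∧ (((B → C) ∧ ((A ∧ B) ∧ B)) ∧ ~((C → B) → A)) = 1 ∧ 1/3 = 1/3
((~(B → (B ∧ C)) ∧ ((((B ∧ A) ∧ (B ∧ B)) ↔ ((A ∧ A) ∧ B)) ↔ ~(C ↔ A))) → (((C ↔ A) → (C ↔ (A → C))) ↔ ((A → (A → B)) ∧ (~(C ↔ B) → (~B → B))))) ∧ (~((B ∧ C) ↔ ((B ∧ B) ↔ B)) ∧ (((B → C) ∧ ((A ∧ B) ∧ B)) ∧ ~((C → B) → A))) = 1 ∧ 1/3 = 1/3

1/3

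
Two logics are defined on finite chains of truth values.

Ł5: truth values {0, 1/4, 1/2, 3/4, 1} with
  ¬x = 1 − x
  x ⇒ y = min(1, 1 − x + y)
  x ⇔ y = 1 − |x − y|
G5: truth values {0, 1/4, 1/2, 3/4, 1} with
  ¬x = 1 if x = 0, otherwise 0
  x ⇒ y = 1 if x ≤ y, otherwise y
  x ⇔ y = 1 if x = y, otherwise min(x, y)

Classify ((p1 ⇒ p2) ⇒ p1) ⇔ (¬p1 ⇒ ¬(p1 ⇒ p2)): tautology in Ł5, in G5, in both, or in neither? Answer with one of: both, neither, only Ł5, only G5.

only Ł5

In Ł5: every assignment gives 1 — tautology.
In G5: at p1 = 1/4, p2 = 1/4 the value is 1/4 — not a tautology.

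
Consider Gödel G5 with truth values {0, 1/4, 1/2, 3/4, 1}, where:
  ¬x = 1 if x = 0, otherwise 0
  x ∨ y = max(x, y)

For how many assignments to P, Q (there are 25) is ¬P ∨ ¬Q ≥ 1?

9

value 1: 9 assignments (counts)
value 0: 16 assignments
So 9 of the 25 assignments meet the threshold.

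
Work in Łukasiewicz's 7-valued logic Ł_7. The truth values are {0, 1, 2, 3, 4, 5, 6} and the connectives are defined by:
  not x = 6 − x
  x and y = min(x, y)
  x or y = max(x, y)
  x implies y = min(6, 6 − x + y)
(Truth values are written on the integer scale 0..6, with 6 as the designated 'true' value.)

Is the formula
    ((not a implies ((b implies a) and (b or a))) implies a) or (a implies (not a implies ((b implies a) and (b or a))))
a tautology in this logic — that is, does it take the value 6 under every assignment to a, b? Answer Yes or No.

Yes

At a = 2, b = 5, for instance:
not a = not 2 = 4
b implies a = 5 implies 2 = 3
b or a = 5 or 2 = 5
(b implies a) and (b or a) = 3 and 5 = 3
not a implies ((b implies a) and (b or a)) = 4 implies 3 = 5
(not a implies ((b implies a) and (b or a))) implies a = 5 implies 2 = 3
a implies (not a implies ((b implies a) and (b or a))) = 2 implies 5 = 6
((not a implies ((b implies a) and (b or a))) implies a) or (a implies (not a implies ((b implies a) and (b or a)))) = 3 or 6 = 6
and checking the remaining 48 assignments likewise gives ≥ 6 in every case.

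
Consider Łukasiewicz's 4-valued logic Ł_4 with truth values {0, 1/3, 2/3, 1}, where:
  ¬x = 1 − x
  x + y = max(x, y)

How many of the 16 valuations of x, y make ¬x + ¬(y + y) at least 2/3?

12

x = 0, y = 0 ↦ 1  ≥
x = 0, y = 1/3 ↦ 1  ≥
x = 0, y = 2/3 ↦ 1  ≥
x = 0, y = 1 ↦ 1  ≥
x = 1/3, y = 0 ↦ 1  ≥
x = 1/3, y = 1/3 ↦ 2/3  ≥
x = 1/3, y = 2/3 ↦ 2/3  ≥
x = 1/3, y = 1 ↦ 2/3  ≥
x = 2/3, y = 0 ↦ 1  ≥
x = 2/3, y = 1/3 ↦ 2/3  ≥
x = 2/3, y = 2/3 ↦ 1/3  <
x = 2/3, y = 1 ↦ 1/3  <
x = 1, y = 0 ↦ 1  ≥
x = 1, y = 1/3 ↦ 2/3  ≥
x = 1, y = 2/3 ↦ 1/3  <
x = 1, y = 1 ↦ 0  <
So 12 of the 16 assignments meet the threshold.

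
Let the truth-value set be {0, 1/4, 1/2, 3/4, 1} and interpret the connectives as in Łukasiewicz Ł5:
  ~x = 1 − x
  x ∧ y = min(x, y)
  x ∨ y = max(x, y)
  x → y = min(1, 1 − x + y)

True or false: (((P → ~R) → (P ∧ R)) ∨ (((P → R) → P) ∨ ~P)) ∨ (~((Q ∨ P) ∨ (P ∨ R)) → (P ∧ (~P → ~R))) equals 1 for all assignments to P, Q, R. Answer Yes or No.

Counterexample: take P = 1/4, Q = 0, R = 0.
~R = ~0 = 1
P → ~R = 1/4 → 1 = 1
P ∧ R = 1/4 ∧ 0 = 0
(P → ~R) → (P ∧ R) = 1 → 0 = 0
P → R = 1/4 → 0 = 3/4
(P → R) → P = 3/4 → 1/4 = 1/2
~P = ~1/4 = 3/4
((P → R) → P) ∨ ~P = 1/2 ∨ 3/4 = 3/4
((P → ~R) → (P ∧ R)) ∨ (((P → R) → P) ∨ ~P) = 0 ∨ 3/4 = 3/4
Q ∨ P = 0 ∨ 1/4 = 1/4
P ∨ R = 1/4 ∨ 0 = 1/4
(Q ∨ P) ∨ (P ∨ R) = 1/4 ∨ 1/4 = 1/4
~((Q ∨ P) ∨ (P ∨ R)) = ~1/4 = 3/4
~P = ~1/4 = 3/4
~R = ~0 = 1
~P → ~R = 3/4 → 1 = 1
P ∧ (~P → ~R) = 1/4 ∧ 1 = 1/4
~((Q ∨ P) ∨ (P ∨ R)) → (P ∧ (~P → ~R)) = 3/4 → 1/4 = 1/2
(((P → ~R) → (P ∧ R)) ∨ (((P → R) → P) ∨ ~P)) ∨ (~((Q ∨ P) ∨ (P ∨ R)) → (P ∧ (~P → ~R))) = 3/4 ∨ 1/2 = 3/4
This gives 3/4 ≠ 1.

No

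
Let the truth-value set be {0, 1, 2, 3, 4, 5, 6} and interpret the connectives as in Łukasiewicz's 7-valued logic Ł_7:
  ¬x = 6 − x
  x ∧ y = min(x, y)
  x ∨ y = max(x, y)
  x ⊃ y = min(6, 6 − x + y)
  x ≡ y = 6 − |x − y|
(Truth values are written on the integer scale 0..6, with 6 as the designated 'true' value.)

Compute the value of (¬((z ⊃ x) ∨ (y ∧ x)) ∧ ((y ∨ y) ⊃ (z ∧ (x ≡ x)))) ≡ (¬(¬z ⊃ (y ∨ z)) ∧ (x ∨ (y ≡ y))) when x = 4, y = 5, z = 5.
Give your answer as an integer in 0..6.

5

z ⊃ x = 5 ⊃ 4 = 5
y ∧ x = 5 ∧ 4 = 4
(z ⊃ x) ∨ (y ∧ x) = 5 ∨ 4 = 5
¬((z ⊃ x) ∨ (y ∧ x)) = ¬5 = 1
y ∨ y = 5 ∨ 5 = 5
x ≡ x = 4 ≡ 4 = 6
z ∧ (x ≡ x) = 5 ∧ 6 = 5
(y ∨ y) ⊃ (z ∧ (x ≡ x)) = 5 ⊃ 5 = 6
¬((z ⊃ x) ∨ (y ∧ x)) ∧ ((y ∨ y) ⊃ (z ∧ (x ≡ x))) = 1 ∧ 6 = 1
¬z = ¬5 = 1
y ∨ z = 5 ∨ 5 = 5
¬z ⊃ (y ∨ z) = 1 ⊃ 5 = 6
¬(¬z ⊃ (y ∨ z)) = ¬6 = 0
y ≡ y = 5 ≡ 5 = 6
x ∨ (y ≡ y) = 4 ∨ 6 = 6
¬(¬z ⊃ (y ∨ z)) ∧ (x ∨ (y ≡ y)) = 0 ∧ 6 = 0
(¬((z ⊃ x) ∨ (y ∧ x)) ∧ ((y ∨ y) ⊃ (z ∧ (x ≡ x)))) ≡ (¬(¬z ⊃ (y ∨ z)) ∧ (x ∨ (y ≡ y))) = 1 ≡ 0 = 5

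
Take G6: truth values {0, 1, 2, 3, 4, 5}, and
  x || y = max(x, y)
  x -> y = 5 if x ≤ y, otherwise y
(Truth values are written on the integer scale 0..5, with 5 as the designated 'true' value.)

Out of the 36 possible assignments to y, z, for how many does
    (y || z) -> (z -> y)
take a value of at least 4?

value 5: 21 assignments (counts)
value 4: 1 assignment (counts)
value 3: 2 assignments
value 2: 3 assignments
value 1: 4 assignments
value 0: 5 assignments
So 22 of the 36 assignments meet the threshold.

22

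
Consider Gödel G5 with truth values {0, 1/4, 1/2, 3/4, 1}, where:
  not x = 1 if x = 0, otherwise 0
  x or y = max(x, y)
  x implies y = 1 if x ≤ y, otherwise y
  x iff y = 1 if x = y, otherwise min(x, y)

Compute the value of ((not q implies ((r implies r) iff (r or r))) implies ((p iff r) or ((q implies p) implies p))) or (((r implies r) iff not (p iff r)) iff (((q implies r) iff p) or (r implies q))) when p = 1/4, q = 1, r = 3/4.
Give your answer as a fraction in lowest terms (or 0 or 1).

not q = not 1 = 0
r implies r = 3/4 implies 3/4 = 1
r or r = 3/4 or 3/4 = 3/4
(r implies r) iff (r or r) = 1 iff 3/4 = 3/4
not q implies ((r implies r) iff (r or r)) = 0 implies 3/4 = 1
p iff r = 1/4 iff 3/4 = 1/4
q implies p = 1 implies 1/4 = 1/4
(q implies p) implies p = 1/4 implies 1/4 = 1
(p iff r) or ((q implies p) implies p) = 1/4 or 1 = 1
(not q implies ((r implies r) iff (r or r))) implies ((p iff r) or ((q implies p) implies p)) = 1 implies 1 = 1
r implies r = 3/4 implies 3/4 = 1
p iff r = 1/4 iff 3/4 = 1/4
not (p iff r) = not 1/4 = 0
(r implies r) iff not (p iff r) = 1 iff 0 = 0
q implies r = 1 implies 3/4 = 3/4
(q implies r) iff p = 3/4 iff 1/4 = 1/4
r implies q = 3/4 implies 1 = 1
((q implies r) iff p) or (r implies q) = 1/4 or 1 = 1
((r implies r) iff not (p iff r)) iff (((q implies r) iff p) or (r implies q)) = 0 iff 1 = 0
((not q implies ((r implies r) iff (r or r))) implies ((p iff r) or ((q implies p) implies p))) or (((r implies r) iff not (p iff r)) iff (((q implies r) iff p) or (r implies q))) = 1 or 0 = 1

1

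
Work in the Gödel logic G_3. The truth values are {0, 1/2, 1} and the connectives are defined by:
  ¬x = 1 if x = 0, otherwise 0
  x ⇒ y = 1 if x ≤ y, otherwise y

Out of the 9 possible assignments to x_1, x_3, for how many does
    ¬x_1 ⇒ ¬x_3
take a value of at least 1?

7

x_1 = 0, x_3 = 0 ↦ 1  ≥
x_1 = 0, x_3 = 1/2 ↦ 0  <
x_1 = 0, x_3 = 1 ↦ 0  <
x_1 = 1/2, x_3 = 0 ↦ 1  ≥
x_1 = 1/2, x_3 = 1/2 ↦ 1  ≥
x_1 = 1/2, x_3 = 1 ↦ 1  ≥
x_1 = 1, x_3 = 0 ↦ 1  ≥
x_1 = 1, x_3 = 1/2 ↦ 1  ≥
x_1 = 1, x_3 = 1 ↦ 1  ≥
So 7 of the 9 assignments meet the threshold.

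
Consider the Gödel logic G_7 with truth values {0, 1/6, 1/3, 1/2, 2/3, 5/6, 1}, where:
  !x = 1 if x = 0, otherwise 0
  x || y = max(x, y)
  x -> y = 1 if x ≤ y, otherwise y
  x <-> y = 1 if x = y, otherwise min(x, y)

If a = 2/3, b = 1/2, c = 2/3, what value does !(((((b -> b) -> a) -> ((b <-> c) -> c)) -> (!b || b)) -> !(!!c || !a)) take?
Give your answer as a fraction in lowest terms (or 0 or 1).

1

b -> b = 1/2 -> 1/2 = 1
(b -> b) -> a = 1 -> 2/3 = 2/3
b <-> c = 1/2 <-> 2/3 = 1/2
(b <-> c) -> c = 1/2 -> 2/3 = 1
((b -> b) -> a) -> ((b <-> c) -> c) = 2/3 -> 1 = 1
!b = !1/2 = 0
!b || b = 0 || 1/2 = 1/2
(((b -> b) -> a) -> ((b <-> c) -> c)) -> (!b || b) = 1 -> 1/2 = 1/2
!c = !2/3 = 0
!!c = !0 = 1
!a = !2/3 = 0
!!c || !a = 1 || 0 = 1
!(!!c || !a) = !1 = 0
((((b -> b) -> a) -> ((b <-> c) -> c)) -> (!b || b)) -> !(!!c || !a) = 1/2 -> 0 = 0
!(((((b -> b) -> a) -> ((b <-> c) -> c)) -> (!b || b)) -> !(!!c || !a)) = !0 = 1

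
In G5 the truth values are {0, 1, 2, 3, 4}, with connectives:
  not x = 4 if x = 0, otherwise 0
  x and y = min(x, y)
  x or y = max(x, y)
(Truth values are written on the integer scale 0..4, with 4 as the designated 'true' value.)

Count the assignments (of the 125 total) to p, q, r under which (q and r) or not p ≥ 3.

41

value 4: 29 assignments (counts)
value 3: 12 assignments (counts)
value 2: 20 assignments
value 1: 28 assignments
value 0: 36 assignments
So 41 of the 125 assignments meet the threshold.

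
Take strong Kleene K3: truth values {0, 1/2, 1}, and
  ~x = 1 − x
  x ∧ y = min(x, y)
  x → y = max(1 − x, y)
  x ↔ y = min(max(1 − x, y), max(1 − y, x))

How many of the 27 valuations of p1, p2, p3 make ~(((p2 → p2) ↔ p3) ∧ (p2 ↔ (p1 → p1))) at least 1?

10

value 1: 10 assignments (counts)
value 1/2: 15 assignments
value 0: 2 assignments
So 10 of the 27 assignments meet the threshold.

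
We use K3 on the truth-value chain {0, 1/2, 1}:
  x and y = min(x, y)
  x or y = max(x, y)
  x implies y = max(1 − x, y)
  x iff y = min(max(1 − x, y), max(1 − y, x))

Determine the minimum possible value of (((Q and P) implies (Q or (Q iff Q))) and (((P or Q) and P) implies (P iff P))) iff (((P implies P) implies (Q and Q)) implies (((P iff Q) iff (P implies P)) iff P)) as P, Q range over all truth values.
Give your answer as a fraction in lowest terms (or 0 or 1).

1/2

Take P = 0, Q = 1/2:
Q and P = 1/2 and 0 = 0
Q iff Q = 1/2 iff 1/2 = 1/2
Q or (Q iff Q) = 1/2 or 1/2 = 1/2
(Q and P) implies (Q or (Q iff Q)) = 0 implies 1/2 = 1
P or Q = 0 or 1/2 = 1/2
(P or Q) and P = 1/2 and 0 = 0
P iff P = 0 iff 0 = 1
((P or Q) and P) implies (P iff P) = 0 implies 1 = 1
((Q and P) implies (Q or (Q iff Q))) and (((P or Q) and P) implies (P iff P)) = 1 and 1 = 1
P implies P = 0 implies 0 = 1
Q and Q = 1/2 and 1/2 = 1/2
(P implies P) implies (Q and Q) = 1 implies 1/2 = 1/2
P iff Q = 0 iff 1/2 = 1/2
P implies P = 0 implies 0 = 1
(P iff Q) iff (P implies P) = 1/2 iff 1 = 1/2
((P iff Q) iff (P implies P)) iff P = 1/2 iff 0 = 1/2
((P implies P) implies (Q and Q)) implies (((P iff Q) iff (P implies P)) iff P) = 1/2 implies 1/2 = 1/2
(((Q and P) implies (Q or (Q iff Q))) and (((P or Q) and P) implies (P iff P))) iff (((P implies P) implies (Q and Q)) implies (((P iff Q) iff (P implies P)) iff P)) = 1 iff 1/2 = 1/2
No assignment yields a value below 1/2, so this is the minimum.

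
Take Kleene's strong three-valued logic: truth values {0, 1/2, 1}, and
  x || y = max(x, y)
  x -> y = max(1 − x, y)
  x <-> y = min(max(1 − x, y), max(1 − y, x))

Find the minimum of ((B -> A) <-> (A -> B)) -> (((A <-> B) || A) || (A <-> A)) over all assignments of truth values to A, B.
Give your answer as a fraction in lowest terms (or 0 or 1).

Take A = 1/2, B = 0:
B -> A = 0 -> 1/2 = 1
A -> B = 1/2 -> 0 = 1/2
(B -> A) <-> (A -> B) = 1 <-> 1/2 = 1/2
A <-> B = 1/2 <-> 0 = 1/2
(A <-> B) || A = 1/2 || 1/2 = 1/2
A <-> A = 1/2 <-> 1/2 = 1/2
((A <-> B) || A) || (A <-> A) = 1/2 || 1/2 = 1/2
((B -> A) <-> (A -> B)) -> (((A <-> B) || A) || (A <-> A)) = 1/2 -> 1/2 = 1/2
No assignment yields a value below 1/2, so this is the minimum.

1/2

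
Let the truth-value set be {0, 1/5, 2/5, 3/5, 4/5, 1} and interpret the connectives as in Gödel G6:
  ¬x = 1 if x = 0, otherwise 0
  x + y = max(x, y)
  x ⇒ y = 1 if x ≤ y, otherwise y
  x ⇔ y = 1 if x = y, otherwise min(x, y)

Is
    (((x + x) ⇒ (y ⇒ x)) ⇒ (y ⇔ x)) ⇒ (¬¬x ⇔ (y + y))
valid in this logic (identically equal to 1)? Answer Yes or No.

Counterexample: take x = 1/5, y = 1/5.
x + x = 1/5 + 1/5 = 1/5
y ⇒ x = 1/5 ⇒ 1/5 = 1
(x + x) ⇒ (y ⇒ x) = 1/5 ⇒ 1 = 1
y ⇔ x = 1/5 ⇔ 1/5 = 1
((x + x) ⇒ (y ⇒ x)) ⇒ (y ⇔ x) = 1 ⇒ 1 = 1
¬x = ¬1/5 = 0
¬¬x = ¬0 = 1
y + y = 1/5 + 1/5 = 1/5
¬¬x ⇔ (y + y) = 1 ⇔ 1/5 = 1/5
(((x + x) ⇒ (y ⇒ x)) ⇒ (y ⇔ x)) ⇒ (¬¬x ⇔ (y + y)) = 1 ⇒ 1/5 = 1/5
This gives 1/5 ≠ 1.

No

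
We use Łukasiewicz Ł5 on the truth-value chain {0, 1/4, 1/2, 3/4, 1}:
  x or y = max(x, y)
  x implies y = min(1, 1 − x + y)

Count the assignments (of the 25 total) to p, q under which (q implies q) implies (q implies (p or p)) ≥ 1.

value 1: 15 assignments (counts)
value 3/4: 4 assignments
value 1/2: 3 assignments
value 1/4: 2 assignments
value 0: 1 assignment
So 15 of the 25 assignments meet the threshold.

15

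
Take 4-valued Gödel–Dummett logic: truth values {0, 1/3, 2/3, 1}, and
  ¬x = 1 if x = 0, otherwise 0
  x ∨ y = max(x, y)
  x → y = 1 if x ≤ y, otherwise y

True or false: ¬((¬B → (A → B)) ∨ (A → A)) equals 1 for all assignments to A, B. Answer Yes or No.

No

Counterexample: take A = 0, B = 0.
¬B = ¬0 = 1
A → B = 0 → 0 = 1
¬B → (A → B) = 1 → 1 = 1
A → A = 0 → 0 = 1
(¬B → (A → B)) ∨ (A → A) = 1 ∨ 1 = 1
¬((¬B → (A → B)) ∨ (A → A)) = ¬1 = 0
This gives 0 ≠ 1.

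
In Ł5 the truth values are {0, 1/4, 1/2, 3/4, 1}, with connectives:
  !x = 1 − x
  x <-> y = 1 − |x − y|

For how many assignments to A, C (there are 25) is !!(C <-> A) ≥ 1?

value 1: 5 assignments (counts)
value 3/4: 8 assignments
value 1/2: 6 assignments
value 1/4: 4 assignments
value 0: 2 assignments
So 5 of the 25 assignments meet the threshold.

5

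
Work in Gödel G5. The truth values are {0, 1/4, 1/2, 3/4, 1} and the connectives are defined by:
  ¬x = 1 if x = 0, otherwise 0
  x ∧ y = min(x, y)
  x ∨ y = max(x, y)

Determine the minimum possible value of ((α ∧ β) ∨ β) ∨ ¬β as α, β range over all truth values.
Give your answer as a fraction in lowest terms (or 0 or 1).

1/4

Take α = 0, β = 1/4:
α ∧ β = 0 ∧ 1/4 = 0
(α ∧ β) ∨ β = 0 ∨ 1/4 = 1/4
¬β = ¬1/4 = 0
((α ∧ β) ∨ β) ∨ ¬β = 1/4 ∨ 0 = 1/4
No assignment yields a value below 1/4, so this is the minimum.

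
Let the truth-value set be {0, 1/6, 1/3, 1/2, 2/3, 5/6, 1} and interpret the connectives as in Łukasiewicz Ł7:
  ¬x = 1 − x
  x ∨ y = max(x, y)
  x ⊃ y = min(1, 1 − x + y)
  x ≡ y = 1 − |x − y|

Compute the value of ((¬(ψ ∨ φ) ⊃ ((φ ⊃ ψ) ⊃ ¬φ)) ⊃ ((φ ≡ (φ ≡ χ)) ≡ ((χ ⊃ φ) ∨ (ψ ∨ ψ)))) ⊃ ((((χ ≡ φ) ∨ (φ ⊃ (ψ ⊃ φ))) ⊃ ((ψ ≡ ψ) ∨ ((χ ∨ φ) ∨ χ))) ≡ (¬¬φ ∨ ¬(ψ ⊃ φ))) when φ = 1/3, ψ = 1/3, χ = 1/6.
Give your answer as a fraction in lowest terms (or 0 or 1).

5/6

ψ ∨ φ = 1/3 ∨ 1/3 = 1/3
¬(ψ ∨ φ) = ¬1/3 = 2/3
φ ⊃ ψ = 1/3 ⊃ 1/3 = 1
¬φ = ¬1/3 = 2/3
(φ ⊃ ψ) ⊃ ¬φ = 1 ⊃ 2/3 = 2/3
¬(ψ ∨ φ) ⊃ ((φ ⊃ ψ) ⊃ ¬φ) = 2/3 ⊃ 2/3 = 1
φ ≡ χ = 1/3 ≡ 1/6 = 5/6
φ ≡ (φ ≡ χ) = 1/3 ≡ 5/6 = 1/2
χ ⊃ φ = 1/6 ⊃ 1/3 = 1
ψ ∨ ψ = 1/3 ∨ 1/3 = 1/3
(χ ⊃ φ) ∨ (ψ ∨ ψ) = 1 ∨ 1/3 = 1
(φ ≡ (φ ≡ χ)) ≡ ((χ ⊃ φ) ∨ (ψ ∨ ψ)) = 1/2 ≡ 1 = 1/2
(¬(ψ ∨ φ) ⊃ ((φ ⊃ ψ) ⊃ ¬φ)) ⊃ ((φ ≡ (φ ≡ χ)) ≡ ((χ ⊃ φ) ∨ (ψ ∨ ψ))) = 1 ⊃ 1/2 = 1/2
χ ≡ φ = 1/6 ≡ 1/3 = 5/6
ψ ⊃ φ = 1/3 ⊃ 1/3 = 1
φ ⊃ (ψ ⊃ φ) = 1/3 ⊃ 1 = 1
(χ ≡ φ) ∨ (φ ⊃ (ψ ⊃ φ)) = 5/6 ∨ 1 = 1
ψ ≡ ψ = 1/3 ≡ 1/3 = 1
χ ∨ φ = 1/6 ∨ 1/3 = 1/3
(χ ∨ φ) ∨ χ = 1/3 ∨ 1/6 = 1/3
(ψ ≡ ψ) ∨ ((χ ∨ φ) ∨ χ) = 1 ∨ 1/3 = 1
((χ ≡ φ) ∨ (φ ⊃ (ψ ⊃ φ))) ⊃ ((ψ ≡ ψ) ∨ ((χ ∨ φ) ∨ χ)) = 1 ⊃ 1 = 1
¬φ = ¬1/3 = 2/3
¬¬φ = ¬2/3 = 1/3
ψ ⊃ φ = 1/3 ⊃ 1/3 = 1
¬(ψ ⊃ φ) = ¬1 = 0
¬¬φ ∨ ¬(ψ ⊃ φ) = 1/3 ∨ 0 = 1/3
(((χ ≡ φ) ∨ (φ ⊃ (ψ ⊃ φ))) ⊃ ((ψ ≡ ψ) ∨ ((χ ∨ φ) ∨ χ))) ≡ (¬¬φ ∨ ¬(ψ ⊃ φ)) = 1 ≡ 1/3 = 1/3
((¬(ψ ∨ φ) ⊃ ((φ ⊃ ψ) ⊃ ¬φ)) ⊃ ((φ ≡ (φ ≡ χ)) ≡ ((χ ⊃ φ) ∨ (ψ ∨ ψ)))) ⊃ ((((χ ≡ φ) ∨ (φ ⊃ (ψ ⊃ φ))) ⊃ ((ψ ≡ ψ) ∨ ((χ ∨ φ) ∨ χ))) ≡ (¬¬φ ∨ ¬(ψ ⊃ φ))) = 1/2 ⊃ 1/3 = 5/6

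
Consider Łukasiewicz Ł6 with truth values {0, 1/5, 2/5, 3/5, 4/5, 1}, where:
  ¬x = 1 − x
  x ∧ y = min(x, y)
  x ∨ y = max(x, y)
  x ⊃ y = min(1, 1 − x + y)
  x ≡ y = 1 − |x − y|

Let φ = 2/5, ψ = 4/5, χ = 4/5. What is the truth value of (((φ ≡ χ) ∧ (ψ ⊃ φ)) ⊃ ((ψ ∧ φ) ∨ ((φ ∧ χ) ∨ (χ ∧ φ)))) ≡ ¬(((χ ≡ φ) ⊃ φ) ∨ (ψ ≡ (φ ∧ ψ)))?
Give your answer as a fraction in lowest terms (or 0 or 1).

φ ≡ χ = 2/5 ≡ 4/5 = 3/5
ψ ⊃ φ = 4/5 ⊃ 2/5 = 3/5
(φ ≡ χ) ∧ (ψ ⊃ φ) = 3/5 ∧ 3/5 = 3/5
ψ ∧ φ = 4/5 ∧ 2/5 = 2/5
φ ∧ χ = 2/5 ∧ 4/5 = 2/5
χ ∧ φ = 4/5 ∧ 2/5 = 2/5
(φ ∧ χ) ∨ (χ ∧ φ) = 2/5 ∨ 2/5 = 2/5
(ψ ∧ φ) ∨ ((φ ∧ χ) ∨ (χ ∧ φ)) = 2/5 ∨ 2/5 = 2/5
((φ ≡ χ) ∧ (ψ ⊃ φ)) ⊃ ((ψ ∧ φ) ∨ ((φ ∧ χ) ∨ (χ ∧ φ))) = 3/5 ⊃ 2/5 = 4/5
χ ≡ φ = 4/5 ≡ 2/5 = 3/5
(χ ≡ φ) ⊃ φ = 3/5 ⊃ 2/5 = 4/5
φ ∧ ψ = 2/5 ∧ 4/5 = 2/5
ψ ≡ (φ ∧ ψ) = 4/5 ≡ 2/5 = 3/5
((χ ≡ φ) ⊃ φ) ∨ (ψ ≡ (φ ∧ ψ)) = 4/5 ∨ 3/5 = 4/5
¬(((χ ≡ φ) ⊃ φ) ∨ (ψ ≡ (φ ∧ ψ))) = ¬4/5 = 1/5
(((φ ≡ χ) ∧ (ψ ⊃ φ)) ⊃ ((ψ ∧ φ) ∨ ((φ ∧ χ) ∨ (χ ∧ φ)))) ≡ ¬(((χ ≡ φ) ⊃ φ) ∨ (ψ ≡ (φ ∧ ψ))) = 4/5 ≡ 1/5 = 2/5

2/5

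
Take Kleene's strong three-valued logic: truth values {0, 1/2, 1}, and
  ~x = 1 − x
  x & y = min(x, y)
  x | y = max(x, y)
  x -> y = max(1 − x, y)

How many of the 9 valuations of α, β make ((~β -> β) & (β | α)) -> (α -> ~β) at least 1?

α = 0, β = 0 ↦ 1  ≥
α = 0, β = 1/2 ↦ 1  ≥
α = 0, β = 1 ↦ 1  ≥
α = 1/2, β = 0 ↦ 1  ≥
α = 1/2, β = 1/2 ↦ 1/2  <
α = 1/2, β = 1 ↦ 1/2  <
α = 1, β = 0 ↦ 1  ≥
α = 1, β = 1/2 ↦ 1/2  <
α = 1, β = 1 ↦ 0  <
So 5 of the 9 assignments meet the threshold.

5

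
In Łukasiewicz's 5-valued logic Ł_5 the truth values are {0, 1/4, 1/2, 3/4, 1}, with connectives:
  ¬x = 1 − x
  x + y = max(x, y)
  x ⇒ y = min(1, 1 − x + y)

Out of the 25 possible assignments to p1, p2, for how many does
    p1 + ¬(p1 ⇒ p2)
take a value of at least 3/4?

10

value 1: 5 assignments (counts)
value 3/4: 5 assignments (counts)
value 1/2: 5 assignments
value 1/4: 5 assignments
value 0: 5 assignments
So 10 of the 25 assignments meet the threshold.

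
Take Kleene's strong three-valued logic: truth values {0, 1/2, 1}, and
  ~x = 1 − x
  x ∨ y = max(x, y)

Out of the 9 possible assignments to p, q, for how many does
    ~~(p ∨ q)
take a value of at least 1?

p = 0, q = 0 ↦ 0  <
p = 0, q = 1/2 ↦ 1/2  <
p = 0, q = 1 ↦ 1  ≥
p = 1/2, q = 0 ↦ 1/2  <
p = 1/2, q = 1/2 ↦ 1/2  <
p = 1/2, q = 1 ↦ 1  ≥
p = 1, q = 0 ↦ 1  ≥
p = 1, q = 1/2 ↦ 1  ≥
p = 1, q = 1 ↦ 1  ≥
So 5 of the 9 assignments meet the threshold.

5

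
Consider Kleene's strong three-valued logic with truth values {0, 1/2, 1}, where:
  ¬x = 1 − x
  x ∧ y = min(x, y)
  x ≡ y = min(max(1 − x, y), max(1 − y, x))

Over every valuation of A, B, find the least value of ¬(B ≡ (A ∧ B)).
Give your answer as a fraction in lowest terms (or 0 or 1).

0

Take A = 0, B = 0:
A ∧ B = 0 ∧ 0 = 0
B ≡ (A ∧ B) = 0 ≡ 0 = 1
¬(B ≡ (A ∧ B)) = ¬1 = 0
No assignment yields a value below 0, so this is the minimum.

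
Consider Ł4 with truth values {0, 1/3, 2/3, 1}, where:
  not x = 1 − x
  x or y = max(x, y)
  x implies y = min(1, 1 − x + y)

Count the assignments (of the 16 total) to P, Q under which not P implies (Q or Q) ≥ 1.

P = 0, Q = 0 ↦ 0  <
P = 0, Q = 1/3 ↦ 1/3  <
P = 0, Q = 2/3 ↦ 2/3  <
P = 0, Q = 1 ↦ 1  ≥
P = 1/3, Q = 0 ↦ 1/3  <
P = 1/3, Q = 1/3 ↦ 2/3  <
P = 1/3, Q = 2/3 ↦ 1  ≥
P = 1/3, Q = 1 ↦ 1  ≥
P = 2/3, Q = 0 ↦ 2/3  <
P = 2/3, Q = 1/3 ↦ 1  ≥
P = 2/3, Q = 2/3 ↦ 1  ≥
P = 2/3, Q = 1 ↦ 1  ≥
P = 1, Q = 0 ↦ 1  ≥
P = 1, Q = 1/3 ↦ 1  ≥
P = 1, Q = 2/3 ↦ 1  ≥
P = 1, Q = 1 ↦ 1  ≥
So 10 of the 16 assignments meet the threshold.

10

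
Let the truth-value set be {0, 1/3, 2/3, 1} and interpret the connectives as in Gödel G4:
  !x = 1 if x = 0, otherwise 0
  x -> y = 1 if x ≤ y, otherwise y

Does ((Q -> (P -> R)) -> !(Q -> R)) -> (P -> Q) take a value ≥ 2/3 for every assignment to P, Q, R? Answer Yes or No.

Counterexample: take P = 2/3, Q = 1/3, R = 0.
P -> R = 2/3 -> 0 = 0
Q -> (P -> R) = 1/3 -> 0 = 0
Q -> R = 1/3 -> 0 = 0
!(Q -> R) = !0 = 1
(Q -> (P -> R)) -> !(Q -> R) = 0 -> 1 = 1
P -> Q = 2/3 -> 1/3 = 1/3
((Q -> (P -> R)) -> !(Q -> R)) -> (P -> Q) = 1 -> 1/3 = 1/3
This gives 1/3, which is below 2/3.

No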